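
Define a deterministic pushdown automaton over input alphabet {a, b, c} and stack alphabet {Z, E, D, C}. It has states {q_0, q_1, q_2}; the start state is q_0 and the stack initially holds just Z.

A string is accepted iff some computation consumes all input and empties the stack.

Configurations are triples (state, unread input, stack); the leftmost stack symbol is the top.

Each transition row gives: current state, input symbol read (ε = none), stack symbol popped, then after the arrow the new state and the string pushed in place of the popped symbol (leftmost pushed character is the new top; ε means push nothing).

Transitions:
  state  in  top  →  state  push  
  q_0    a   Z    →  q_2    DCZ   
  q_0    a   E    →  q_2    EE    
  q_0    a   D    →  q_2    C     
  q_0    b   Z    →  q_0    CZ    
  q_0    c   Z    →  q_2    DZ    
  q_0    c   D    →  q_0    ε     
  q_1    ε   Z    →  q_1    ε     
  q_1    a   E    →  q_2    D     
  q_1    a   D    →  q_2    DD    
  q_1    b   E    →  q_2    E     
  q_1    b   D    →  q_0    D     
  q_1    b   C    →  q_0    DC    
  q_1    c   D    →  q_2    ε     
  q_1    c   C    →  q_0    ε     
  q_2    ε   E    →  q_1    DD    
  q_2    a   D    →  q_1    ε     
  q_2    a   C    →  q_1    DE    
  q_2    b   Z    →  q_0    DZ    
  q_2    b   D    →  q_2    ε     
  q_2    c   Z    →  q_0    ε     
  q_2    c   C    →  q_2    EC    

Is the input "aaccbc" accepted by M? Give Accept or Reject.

(q_0, aaccbc, Z)
  read a, top Z: go to q_2, push DCZ → (q_2, accbc, DCZ)
  read a, top D: go to q_1, push ε → (q_1, ccbc, CZ)
  read c, top C: go to q_0, push ε → (q_0, cbc, Z)
  read c, top Z: go to q_2, push DZ → (q_2, bc, DZ)
  read b, top D: go to q_2, push ε → (q_2, c, Z)
  read c, top Z: go to q_0, push ε → (q_0, ε, ε)
All input consumed and the stack is empty.

Accept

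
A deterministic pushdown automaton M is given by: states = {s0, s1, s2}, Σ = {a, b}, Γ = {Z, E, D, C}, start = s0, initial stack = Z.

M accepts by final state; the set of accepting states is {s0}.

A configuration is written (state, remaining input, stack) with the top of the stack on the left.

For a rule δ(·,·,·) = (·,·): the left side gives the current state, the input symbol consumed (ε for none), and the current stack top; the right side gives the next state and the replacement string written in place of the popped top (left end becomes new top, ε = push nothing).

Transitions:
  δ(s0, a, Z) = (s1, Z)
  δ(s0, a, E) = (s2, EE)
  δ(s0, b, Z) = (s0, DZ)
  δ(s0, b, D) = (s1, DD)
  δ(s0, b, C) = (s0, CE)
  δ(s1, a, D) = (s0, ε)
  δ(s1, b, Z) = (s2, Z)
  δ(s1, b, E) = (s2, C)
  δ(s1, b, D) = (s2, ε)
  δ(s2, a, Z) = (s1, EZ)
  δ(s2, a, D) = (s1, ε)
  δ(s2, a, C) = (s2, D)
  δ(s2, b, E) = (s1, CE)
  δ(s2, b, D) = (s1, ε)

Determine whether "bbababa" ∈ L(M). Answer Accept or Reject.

Accept

(s0, bbababa, Z)
  read b, top Z: go to s0, push DZ → (s0, bababa, DZ)
  read b, top D: go to s1, push DD → (s1, ababa, DDZ)
  read a, top D: go to s0, push ε → (s0, baba, DZ)
  read b, top D: go to s1, push DD → (s1, aba, DDZ)
  read a, top D: go to s0, push ε → (s0, ba, DZ)
  read b, top D: go to s1, push DD → (s1, a, DDZ)
  read a, top D: go to s0, push ε → (s0, ε, DZ)
All input consumed; state s0 ∈ F.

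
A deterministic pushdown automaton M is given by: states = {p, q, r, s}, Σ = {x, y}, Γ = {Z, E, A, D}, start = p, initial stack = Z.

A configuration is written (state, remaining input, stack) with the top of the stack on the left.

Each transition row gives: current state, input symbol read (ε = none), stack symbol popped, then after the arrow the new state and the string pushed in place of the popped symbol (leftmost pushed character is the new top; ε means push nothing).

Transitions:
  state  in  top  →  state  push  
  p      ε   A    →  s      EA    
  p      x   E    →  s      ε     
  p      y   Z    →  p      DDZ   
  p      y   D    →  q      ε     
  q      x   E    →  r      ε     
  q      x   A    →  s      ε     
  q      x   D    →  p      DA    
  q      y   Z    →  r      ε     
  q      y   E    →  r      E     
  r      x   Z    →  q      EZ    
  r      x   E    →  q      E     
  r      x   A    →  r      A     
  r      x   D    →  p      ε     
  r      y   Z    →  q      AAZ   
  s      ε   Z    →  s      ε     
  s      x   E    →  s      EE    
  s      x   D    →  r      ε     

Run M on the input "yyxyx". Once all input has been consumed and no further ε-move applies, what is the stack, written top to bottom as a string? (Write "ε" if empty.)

(p, yyxyx, Z)
  read y, top Z: go to p, push DDZ → (p, yxyx, DDZ)
  read y, top D: go to q, push ε → (q, xyx, DZ)
  read x, top D: go to p, push DA → (p, yx, DAZ)
  read y, top D: go to q, push ε → (q, x, AZ)
  read x, top A: go to s, push ε → (s, ε, Z)
  ε-move, top Z: go to s, push ε → (s, ε, ε)
All input consumed in state s with stack ε.

ε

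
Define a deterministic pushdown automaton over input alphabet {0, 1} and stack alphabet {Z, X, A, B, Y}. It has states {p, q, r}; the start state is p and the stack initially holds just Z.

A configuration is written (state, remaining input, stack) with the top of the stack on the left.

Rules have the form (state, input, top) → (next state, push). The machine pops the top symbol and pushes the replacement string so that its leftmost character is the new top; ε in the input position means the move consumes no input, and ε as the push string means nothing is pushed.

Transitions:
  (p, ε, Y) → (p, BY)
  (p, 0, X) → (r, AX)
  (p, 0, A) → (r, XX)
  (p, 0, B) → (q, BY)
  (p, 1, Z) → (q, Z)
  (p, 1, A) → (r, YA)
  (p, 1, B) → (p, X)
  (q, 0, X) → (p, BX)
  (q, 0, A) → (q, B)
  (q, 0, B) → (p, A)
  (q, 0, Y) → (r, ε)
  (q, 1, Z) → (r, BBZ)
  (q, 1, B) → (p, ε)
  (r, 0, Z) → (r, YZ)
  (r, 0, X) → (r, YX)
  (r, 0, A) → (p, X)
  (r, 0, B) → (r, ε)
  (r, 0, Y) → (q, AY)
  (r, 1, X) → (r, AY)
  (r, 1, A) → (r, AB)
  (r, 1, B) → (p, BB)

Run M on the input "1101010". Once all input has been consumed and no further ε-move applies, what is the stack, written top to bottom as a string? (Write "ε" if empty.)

BYYBZ

(p, 1101010, Z)
  read 1, top Z: go to q, push Z → (q, 101010, Z)
  read 1, top Z: go to r, push BBZ → (r, 01010, BBZ)
  read 0, top B: go to r, push ε → (r, 1010, BZ)
  read 1, top B: go to p, push BB → (p, 010, BBZ)
  read 0, top B: go to q, push BY → (q, 10, BYBZ)
  read 1, top B: go to p, push ε → (p, 0, YBZ)
  ε-move, top Y: go to p, push BY → (p, 0, BYBZ)
  read 0, top B: go to q, push BY → (q, ε, BYYBZ)
All input consumed in state q with stack BYYBZ.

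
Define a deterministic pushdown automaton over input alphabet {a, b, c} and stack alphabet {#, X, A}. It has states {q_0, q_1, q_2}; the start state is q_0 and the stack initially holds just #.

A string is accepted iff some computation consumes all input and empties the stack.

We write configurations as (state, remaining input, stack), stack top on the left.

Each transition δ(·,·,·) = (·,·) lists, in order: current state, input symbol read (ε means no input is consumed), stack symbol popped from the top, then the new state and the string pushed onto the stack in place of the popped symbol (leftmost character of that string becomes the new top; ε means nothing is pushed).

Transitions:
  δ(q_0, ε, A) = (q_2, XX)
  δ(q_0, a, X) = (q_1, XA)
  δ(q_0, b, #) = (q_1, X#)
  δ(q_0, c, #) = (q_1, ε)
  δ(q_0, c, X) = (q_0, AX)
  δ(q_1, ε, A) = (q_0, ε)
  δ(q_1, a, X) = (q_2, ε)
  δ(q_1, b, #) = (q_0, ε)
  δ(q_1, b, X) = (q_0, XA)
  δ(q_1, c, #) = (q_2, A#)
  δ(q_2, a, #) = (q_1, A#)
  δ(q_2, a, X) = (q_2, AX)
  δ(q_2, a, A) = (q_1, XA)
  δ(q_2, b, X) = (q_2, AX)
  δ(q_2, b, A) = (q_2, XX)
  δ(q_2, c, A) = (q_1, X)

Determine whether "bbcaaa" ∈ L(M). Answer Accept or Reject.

(q_0, bbcaaa, #)
  read b, top #: go to q_1, push X# → (q_1, bcaaa, X#)
  read b, top X: go to q_0, push XA → (q_0, caaa, XA#)
  read c, top X: go to q_0, push AX → (q_0, aaa, AXA#)
  ε-move, top A: go to q_2, push XX → (q_2, aaa, XXXA#)
  read a, top X: go to q_2, push AX → (q_2, aa, AXXXA#)
  read a, top A: go to q_1, push XA → (q_1, a, XAXXXA#)
  read a, top X: go to q_2, push ε → (q_2, ε, AXXXA#)
All input consumed; stack is AXXXA#, not empty, and no further ε-move applies.

Reject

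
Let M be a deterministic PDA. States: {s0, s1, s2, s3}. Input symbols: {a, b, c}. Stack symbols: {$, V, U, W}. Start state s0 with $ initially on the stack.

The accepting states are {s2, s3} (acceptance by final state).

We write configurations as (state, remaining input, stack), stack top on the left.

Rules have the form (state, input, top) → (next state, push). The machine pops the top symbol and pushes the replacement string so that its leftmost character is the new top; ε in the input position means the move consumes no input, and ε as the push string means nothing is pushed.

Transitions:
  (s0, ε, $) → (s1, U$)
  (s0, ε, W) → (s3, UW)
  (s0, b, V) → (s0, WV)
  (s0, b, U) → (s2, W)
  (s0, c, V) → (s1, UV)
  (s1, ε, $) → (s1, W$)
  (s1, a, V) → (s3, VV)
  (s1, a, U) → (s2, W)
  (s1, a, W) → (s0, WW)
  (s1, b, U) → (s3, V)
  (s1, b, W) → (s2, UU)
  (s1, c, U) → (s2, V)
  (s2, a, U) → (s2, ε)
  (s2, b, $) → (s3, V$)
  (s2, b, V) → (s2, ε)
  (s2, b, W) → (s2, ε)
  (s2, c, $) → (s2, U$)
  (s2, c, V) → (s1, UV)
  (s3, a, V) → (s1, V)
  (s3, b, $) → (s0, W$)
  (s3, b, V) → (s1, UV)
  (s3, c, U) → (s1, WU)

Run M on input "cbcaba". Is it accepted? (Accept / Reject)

(s0, cbcaba, $) ⊢ (s1, cbcaba, U$) ⊢ (s2, bcaba, V$) ⊢ (s2, caba, $) ⊢ (s2, aba, U$) ⊢ (s2, ba, $) ⊢ (s3, a, V$) ⊢ (s1, ε, V$)
All input consumed; state s1 ∉ F and no further ε-move applies.

Reject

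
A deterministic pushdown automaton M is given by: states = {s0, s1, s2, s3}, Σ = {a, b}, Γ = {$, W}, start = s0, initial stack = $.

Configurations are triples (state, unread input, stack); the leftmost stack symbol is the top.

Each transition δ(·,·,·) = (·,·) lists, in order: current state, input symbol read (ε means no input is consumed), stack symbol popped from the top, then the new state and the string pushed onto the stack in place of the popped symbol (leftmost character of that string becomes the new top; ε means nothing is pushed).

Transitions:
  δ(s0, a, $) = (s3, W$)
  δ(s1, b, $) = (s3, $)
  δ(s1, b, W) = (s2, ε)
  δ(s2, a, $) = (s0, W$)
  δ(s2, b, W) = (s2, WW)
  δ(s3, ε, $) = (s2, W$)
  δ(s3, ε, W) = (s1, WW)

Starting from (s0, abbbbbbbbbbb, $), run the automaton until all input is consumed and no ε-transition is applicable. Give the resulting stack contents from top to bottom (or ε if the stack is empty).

WWWWWWWWWWW$

(s0, abbbbbbbbbbb, $) ⊢ (s3, bbbbbbbbbbb, W$) ⊢ (s1, bbbbbbbbbbb, WW$) ⊢ (s2, bbbbbbbbbb, W$) ⊢ (s2, bbbbbbbbb, WW$) ⊢ (s2, bbbbbbbb, WWW$) ⊢ (s2, bbbbbbb, WWWW$) ⊢ (s2, bbbbbb, WWWWW$) ⊢ (s2, bbbbb, WWWWWW$) ⊢ (s2, bbbb, WWWWWWW$) ⊢ (s2, bbb, WWWWWWWW$) ⊢ (s2, bb, WWWWWWWWW$) ⊢ (s2, b, WWWWWWWWWW$) ⊢ (s2, ε, WWWWWWWWWWW$)
All input consumed in state s2 with stack WWWWWWWWWWW$.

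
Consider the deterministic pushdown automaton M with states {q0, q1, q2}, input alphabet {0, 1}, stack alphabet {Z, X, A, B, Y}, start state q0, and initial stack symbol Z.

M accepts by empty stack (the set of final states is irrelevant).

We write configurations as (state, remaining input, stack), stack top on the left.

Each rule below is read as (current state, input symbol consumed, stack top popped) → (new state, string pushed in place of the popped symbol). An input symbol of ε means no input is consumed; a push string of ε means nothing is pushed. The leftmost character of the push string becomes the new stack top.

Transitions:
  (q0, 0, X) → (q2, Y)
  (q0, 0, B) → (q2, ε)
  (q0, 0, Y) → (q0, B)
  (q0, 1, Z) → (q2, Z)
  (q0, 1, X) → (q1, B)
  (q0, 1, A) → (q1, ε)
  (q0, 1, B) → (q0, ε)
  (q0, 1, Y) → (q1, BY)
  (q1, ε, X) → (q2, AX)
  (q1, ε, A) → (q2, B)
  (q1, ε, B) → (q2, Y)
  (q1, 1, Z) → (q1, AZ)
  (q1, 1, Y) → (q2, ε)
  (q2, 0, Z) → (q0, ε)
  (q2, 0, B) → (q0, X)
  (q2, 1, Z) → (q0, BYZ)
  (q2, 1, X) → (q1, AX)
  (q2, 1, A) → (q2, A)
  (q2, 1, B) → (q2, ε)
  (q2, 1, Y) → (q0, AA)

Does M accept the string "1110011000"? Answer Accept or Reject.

(q0, 1110011000, Z)
  read 1, top Z: go to q2, push Z → (q2, 110011000, Z)
  read 1, top Z: go to q0, push BYZ → (q0, 10011000, BYZ)
  read 1, top B: go to q0, push ε → (q0, 0011000, YZ)
  read 0, top Y: go to q0, push B → (q0, 011000, BZ)
  read 0, top B: go to q2, push ε → (q2, 11000, Z)
  read 1, top Z: go to q0, push BYZ → (q0, 1000, BYZ)
  read 1, top B: go to q0, push ε → (q0, 000, YZ)
  read 0, top Y: go to q0, push B → (q0, 00, BZ)
  read 0, top B: go to q2, push ε → (q2, 0, Z)
  read 0, top Z: go to q0, push ε → (q0, ε, ε)
All input consumed and the stack is empty.

Accept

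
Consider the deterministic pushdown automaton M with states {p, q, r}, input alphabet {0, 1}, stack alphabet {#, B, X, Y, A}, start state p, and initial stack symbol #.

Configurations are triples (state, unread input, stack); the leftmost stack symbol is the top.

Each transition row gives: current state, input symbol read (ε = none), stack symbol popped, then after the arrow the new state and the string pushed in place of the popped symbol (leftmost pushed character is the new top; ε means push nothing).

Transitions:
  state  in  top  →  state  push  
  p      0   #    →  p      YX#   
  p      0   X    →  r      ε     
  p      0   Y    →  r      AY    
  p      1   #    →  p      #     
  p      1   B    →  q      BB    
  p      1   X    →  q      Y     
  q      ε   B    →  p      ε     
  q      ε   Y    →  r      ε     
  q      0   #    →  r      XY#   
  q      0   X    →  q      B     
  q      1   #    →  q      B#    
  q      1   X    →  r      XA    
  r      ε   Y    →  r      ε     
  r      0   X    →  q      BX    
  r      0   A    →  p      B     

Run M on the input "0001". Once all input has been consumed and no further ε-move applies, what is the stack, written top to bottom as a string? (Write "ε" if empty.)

BYX#

(p, 0001, #)
  read 0, top #: go to p, push YX# → (p, 001, YX#)
  read 0, top Y: go to r, push AY → (r, 01, AYX#)
  read 0, top A: go to p, push B → (p, 1, BYX#)
  read 1, top B: go to q, push BB → (q, ε, BBYX#)
  ε-move, top B: go to p, push ε → (p, ε, BYX#)
All input consumed in state p with stack BYX#.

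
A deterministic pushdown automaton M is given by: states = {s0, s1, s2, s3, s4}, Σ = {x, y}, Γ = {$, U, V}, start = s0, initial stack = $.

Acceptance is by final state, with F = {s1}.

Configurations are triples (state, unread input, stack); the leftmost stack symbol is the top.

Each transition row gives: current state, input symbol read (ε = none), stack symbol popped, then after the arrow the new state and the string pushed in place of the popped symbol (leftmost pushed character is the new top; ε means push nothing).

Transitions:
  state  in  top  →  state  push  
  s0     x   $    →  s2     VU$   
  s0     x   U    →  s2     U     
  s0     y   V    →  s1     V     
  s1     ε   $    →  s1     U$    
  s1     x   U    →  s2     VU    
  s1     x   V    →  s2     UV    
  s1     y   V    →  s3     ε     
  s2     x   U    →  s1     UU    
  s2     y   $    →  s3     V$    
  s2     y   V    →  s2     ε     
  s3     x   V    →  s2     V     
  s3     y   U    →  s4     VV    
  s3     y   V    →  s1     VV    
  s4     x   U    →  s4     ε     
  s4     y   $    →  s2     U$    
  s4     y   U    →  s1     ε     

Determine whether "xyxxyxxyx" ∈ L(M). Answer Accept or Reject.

Accept

(s0, xyxxyxxyx, $)
  read x, top $: go to s2, push VU$ → (s2, yxxyxxyx, VU$)
  read y, top V: go to s2, push ε → (s2, xxyxxyx, U$)
  read x, top U: go to s1, push UU → (s1, xyxxyx, UU$)
  read x, top U: go to s2, push VU → (s2, yxxyx, VUU$)
  read y, top V: go to s2, push ε → (s2, xxyx, UU$)
  read x, top U: go to s1, push UU → (s1, xyx, UUU$)
  read x, top U: go to s2, push VU → (s2, yx, VUUU$)
  read y, top V: go to s2, push ε → (s2, x, UUU$)
  read x, top U: go to s1, push UU → (s1, ε, UUUU$)
All input consumed; state s1 ∈ F.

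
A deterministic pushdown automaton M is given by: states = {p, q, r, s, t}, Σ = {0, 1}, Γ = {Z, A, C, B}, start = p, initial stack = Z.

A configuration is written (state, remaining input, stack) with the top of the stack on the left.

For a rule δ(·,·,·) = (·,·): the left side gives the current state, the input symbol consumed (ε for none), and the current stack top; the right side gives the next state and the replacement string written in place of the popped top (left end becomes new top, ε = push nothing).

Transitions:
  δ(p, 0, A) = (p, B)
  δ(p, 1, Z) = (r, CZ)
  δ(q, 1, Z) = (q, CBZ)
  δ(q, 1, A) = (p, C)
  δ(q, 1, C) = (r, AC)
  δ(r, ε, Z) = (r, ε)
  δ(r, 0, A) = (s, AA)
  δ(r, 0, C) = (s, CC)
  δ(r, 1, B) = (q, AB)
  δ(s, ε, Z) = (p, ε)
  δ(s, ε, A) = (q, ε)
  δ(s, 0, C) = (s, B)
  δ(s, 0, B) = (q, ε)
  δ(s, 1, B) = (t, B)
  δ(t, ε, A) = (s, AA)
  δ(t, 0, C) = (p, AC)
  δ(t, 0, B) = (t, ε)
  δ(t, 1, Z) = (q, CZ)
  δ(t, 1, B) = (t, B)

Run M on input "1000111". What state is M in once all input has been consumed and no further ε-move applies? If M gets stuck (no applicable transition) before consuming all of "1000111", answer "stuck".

stuck

(p, 1000111, Z)
  read 1, top Z: go to r, push CZ → (r, 000111, CZ)
  read 0, top C: go to s, push CC → (s, 00111, CCZ)
  read 0, top C: go to s, push B → (s, 0111, BCZ)
  read 0, top B: go to q, push ε → (q, 111, CZ)
  read 1, top C: go to r, push AC → (r, 11, ACZ)
No transition for (r, 1, top A); M blocks with input 11 remaining.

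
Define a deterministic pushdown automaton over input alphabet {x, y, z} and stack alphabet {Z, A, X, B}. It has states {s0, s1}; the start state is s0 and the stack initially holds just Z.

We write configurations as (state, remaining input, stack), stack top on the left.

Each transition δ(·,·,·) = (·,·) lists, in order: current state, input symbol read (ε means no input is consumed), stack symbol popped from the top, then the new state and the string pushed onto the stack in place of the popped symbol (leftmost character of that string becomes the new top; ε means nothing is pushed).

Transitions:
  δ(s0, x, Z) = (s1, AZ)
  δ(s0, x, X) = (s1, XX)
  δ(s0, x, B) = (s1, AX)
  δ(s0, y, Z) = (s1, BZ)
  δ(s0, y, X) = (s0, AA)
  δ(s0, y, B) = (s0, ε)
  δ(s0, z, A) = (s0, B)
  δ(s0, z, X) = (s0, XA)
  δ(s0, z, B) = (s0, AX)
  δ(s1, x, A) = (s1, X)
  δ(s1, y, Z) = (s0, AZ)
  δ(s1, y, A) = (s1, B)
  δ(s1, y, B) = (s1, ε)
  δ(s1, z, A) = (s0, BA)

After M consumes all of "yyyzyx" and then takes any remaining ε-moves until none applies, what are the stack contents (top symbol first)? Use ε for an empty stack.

AZ

(s0, yyyzyx, Z)
  read y, top Z: go to s1, push BZ → (s1, yyzyx, BZ)
  read y, top B: go to s1, push ε → (s1, yzyx, Z)
  read y, top Z: go to s0, push AZ → (s0, zyx, AZ)
  read z, top A: go to s0, push B → (s0, yx, BZ)
  read y, top B: go to s0, push ε → (s0, x, Z)
  read x, top Z: go to s1, push AZ → (s1, ε, AZ)
All input consumed in state s1 with stack AZ.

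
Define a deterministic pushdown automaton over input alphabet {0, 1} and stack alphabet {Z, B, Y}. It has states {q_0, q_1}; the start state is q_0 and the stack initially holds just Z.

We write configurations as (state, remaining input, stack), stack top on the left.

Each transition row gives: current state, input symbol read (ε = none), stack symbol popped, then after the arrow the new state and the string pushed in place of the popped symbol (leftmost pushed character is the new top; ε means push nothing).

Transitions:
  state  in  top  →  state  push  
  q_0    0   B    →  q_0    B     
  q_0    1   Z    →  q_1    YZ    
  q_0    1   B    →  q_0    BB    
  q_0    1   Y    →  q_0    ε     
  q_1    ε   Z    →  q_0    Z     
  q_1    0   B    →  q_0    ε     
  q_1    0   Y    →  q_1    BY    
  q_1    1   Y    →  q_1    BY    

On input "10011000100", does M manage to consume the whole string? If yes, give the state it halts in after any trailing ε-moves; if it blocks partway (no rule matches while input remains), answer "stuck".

(q_0, 10011000100, Z)
  read 1, top Z: go to q_1, push YZ → (q_1, 0011000100, YZ)
  read 0, top Y: go to q_1, push BY → (q_1, 011000100, BYZ)
  read 0, top B: go to q_0, push ε → (q_0, 11000100, YZ)
  read 1, top Y: go to q_0, push ε → (q_0, 1000100, Z)
  read 1, top Z: go to q_1, push YZ → (q_1, 000100, YZ)
  read 0, top Y: go to q_1, push BY → (q_1, 00100, BYZ)
  read 0, top B: go to q_0, push ε → (q_0, 0100, YZ)
No transition for (q_0, 0, top Y); M blocks with input 0100 remaining.

stuck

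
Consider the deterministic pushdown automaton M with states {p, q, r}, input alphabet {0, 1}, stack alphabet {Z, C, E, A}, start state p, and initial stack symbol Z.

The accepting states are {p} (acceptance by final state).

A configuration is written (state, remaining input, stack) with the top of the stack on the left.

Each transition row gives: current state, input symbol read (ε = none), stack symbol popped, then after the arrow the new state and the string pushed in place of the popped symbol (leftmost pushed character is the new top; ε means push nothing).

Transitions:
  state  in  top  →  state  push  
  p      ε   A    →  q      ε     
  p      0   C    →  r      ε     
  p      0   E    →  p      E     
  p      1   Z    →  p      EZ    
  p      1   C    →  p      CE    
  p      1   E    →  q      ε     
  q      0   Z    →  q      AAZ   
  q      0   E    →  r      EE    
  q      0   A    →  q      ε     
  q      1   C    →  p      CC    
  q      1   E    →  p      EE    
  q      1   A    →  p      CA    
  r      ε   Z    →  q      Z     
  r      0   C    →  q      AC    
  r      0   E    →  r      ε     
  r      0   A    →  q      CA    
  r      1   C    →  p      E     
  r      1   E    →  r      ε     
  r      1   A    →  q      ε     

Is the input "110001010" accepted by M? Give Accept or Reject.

(p, 110001010, Z)
  read 1, top Z: go to p, push EZ → (p, 10001010, EZ)
  read 1, top E: go to q, push ε → (q, 0001010, Z)
  read 0, top Z: go to q, push AAZ → (q, 001010, AAZ)
  read 0, top A: go to q, push ε → (q, 01010, AZ)
  read 0, top A: go to q, push ε → (q, 1010, Z)
No transition applies at (q, 1010, Z); input not fully consumed.

Reject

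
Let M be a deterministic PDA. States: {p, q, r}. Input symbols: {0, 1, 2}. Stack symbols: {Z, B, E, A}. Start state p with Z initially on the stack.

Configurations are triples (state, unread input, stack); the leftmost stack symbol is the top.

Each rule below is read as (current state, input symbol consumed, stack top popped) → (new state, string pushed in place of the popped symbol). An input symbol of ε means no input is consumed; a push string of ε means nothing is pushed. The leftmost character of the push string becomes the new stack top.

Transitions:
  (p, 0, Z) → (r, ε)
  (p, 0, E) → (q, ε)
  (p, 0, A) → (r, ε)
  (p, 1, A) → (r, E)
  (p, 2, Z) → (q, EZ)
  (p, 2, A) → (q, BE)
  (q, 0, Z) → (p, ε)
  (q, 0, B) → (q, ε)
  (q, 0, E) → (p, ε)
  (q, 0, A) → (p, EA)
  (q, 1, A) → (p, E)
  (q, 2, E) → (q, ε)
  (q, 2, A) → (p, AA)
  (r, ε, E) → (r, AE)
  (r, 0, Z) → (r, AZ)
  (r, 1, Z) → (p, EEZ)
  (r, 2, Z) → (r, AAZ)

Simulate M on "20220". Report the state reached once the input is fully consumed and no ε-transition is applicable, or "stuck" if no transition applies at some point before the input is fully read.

p

(p, 20220, Z)
  read 2, top Z: go to q, push EZ → (q, 0220, EZ)
  read 0, top E: go to p, push ε → (p, 220, Z)
  read 2, top Z: go to q, push EZ → (q, 20, EZ)
  read 2, top E: go to q, push ε → (q, 0, Z)
  read 0, top Z: go to p, push ε → (p, ε, ε)
All input consumed; M is in state p.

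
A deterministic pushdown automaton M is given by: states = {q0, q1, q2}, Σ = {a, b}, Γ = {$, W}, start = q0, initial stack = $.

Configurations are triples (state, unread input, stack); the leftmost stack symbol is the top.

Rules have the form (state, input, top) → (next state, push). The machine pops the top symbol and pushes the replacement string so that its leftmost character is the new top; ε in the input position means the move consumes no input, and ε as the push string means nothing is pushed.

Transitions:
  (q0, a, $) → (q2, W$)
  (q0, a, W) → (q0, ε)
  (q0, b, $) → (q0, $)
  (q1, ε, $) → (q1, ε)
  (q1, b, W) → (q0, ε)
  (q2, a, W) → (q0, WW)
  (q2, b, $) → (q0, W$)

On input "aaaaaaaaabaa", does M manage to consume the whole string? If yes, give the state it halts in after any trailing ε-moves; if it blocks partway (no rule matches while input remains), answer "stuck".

stuck

(q0, aaaaaaaaabaa, $) ⊢ (q2, aaaaaaaabaa, W$) ⊢ (q0, aaaaaaabaa, WW$) ⊢ (q0, aaaaaabaa, W$) ⊢ (q0, aaaaabaa, $) ⊢ (q2, aaaabaa, W$) ⊢ (q0, aaabaa, WW$) ⊢ (q0, aabaa, W$) ⊢ (q0, abaa, $) ⊢ (q2, baa, W$)
No transition for (q2, b, top W); M blocks with input baa remaining.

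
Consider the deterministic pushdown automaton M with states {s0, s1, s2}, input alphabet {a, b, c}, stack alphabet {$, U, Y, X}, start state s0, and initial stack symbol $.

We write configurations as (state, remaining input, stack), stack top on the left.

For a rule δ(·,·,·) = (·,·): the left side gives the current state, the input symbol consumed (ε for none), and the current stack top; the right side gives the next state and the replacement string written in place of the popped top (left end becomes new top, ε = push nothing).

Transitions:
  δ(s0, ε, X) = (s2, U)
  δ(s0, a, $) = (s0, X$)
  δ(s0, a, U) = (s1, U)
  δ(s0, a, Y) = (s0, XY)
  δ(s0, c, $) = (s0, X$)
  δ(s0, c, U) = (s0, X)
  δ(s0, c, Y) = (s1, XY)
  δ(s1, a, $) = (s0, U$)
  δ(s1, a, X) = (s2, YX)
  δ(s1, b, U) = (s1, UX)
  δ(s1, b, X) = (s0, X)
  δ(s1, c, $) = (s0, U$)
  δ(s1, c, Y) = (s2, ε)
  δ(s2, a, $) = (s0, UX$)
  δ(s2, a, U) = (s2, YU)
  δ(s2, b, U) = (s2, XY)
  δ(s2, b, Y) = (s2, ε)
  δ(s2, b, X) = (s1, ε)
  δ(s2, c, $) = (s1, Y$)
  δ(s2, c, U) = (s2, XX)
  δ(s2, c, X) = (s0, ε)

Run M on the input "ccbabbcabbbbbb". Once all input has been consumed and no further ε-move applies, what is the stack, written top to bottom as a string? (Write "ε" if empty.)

(s0, ccbabbcabbbbbb, $)
  read c, top $: go to s0, push X$ → (s0, cbabbcabbbbbb, X$)
  ε-move, top X: go to s2, push U → (s2, cbabbcabbbbbb, U$)
  read c, top U: go to s2, push XX → (s2, babbcabbbbbb, XX$)
  read b, top X: go to s1, push ε → (s1, abbcabbbbbb, X$)
  read a, top X: go to s2, push YX → (s2, bbcabbbbbb, YX$)
  read b, top Y: go to s2, push ε → (s2, bcabbbbbb, X$)
  read b, top X: go to s1, push ε → (s1, cabbbbbb, $)
  read c, top $: go to s0, push U$ → (s0, abbbbbb, U$)
  read a, top U: go to s1, push U → (s1, bbbbbb, U$)
  read b, top U: go to s1, push UX → (s1, bbbbb, UX$)
  read b, top U: go to s1, push UX → (s1, bbbb, UXX$)
  read b, top U: go to s1, push UX → (s1, bbb, UXXX$)
  read b, top U: go to s1, push UX → (s1, bb, UXXXX$)
  read b, top U: go to s1, push UX → (s1, b, UXXXXX$)
  read b, top U: go to s1, push UX → (s1, ε, UXXXXXX$)
All input consumed in state s1 with stack UXXXXXX$.

UXXXXXX$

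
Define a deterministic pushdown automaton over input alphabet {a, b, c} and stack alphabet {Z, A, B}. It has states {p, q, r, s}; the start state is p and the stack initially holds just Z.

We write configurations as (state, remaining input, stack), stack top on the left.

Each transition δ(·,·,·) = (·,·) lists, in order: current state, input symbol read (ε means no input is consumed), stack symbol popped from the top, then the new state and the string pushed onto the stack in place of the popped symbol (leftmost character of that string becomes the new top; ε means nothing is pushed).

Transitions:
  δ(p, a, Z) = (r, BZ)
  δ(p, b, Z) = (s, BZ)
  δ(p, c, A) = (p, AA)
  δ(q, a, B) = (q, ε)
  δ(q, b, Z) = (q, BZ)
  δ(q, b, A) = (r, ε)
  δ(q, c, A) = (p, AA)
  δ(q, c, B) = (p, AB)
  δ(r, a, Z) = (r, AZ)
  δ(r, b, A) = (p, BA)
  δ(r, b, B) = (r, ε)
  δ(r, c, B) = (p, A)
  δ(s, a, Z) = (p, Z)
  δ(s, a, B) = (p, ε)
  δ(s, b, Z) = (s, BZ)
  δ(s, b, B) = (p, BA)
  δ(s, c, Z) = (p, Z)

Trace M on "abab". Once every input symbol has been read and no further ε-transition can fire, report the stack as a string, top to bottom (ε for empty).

(p, abab, Z)
  read a, top Z: go to r, push BZ → (r, bab, BZ)
  read b, top B: go to r, push ε → (r, ab, Z)
  read a, top Z: go to r, push AZ → (r, b, AZ)
  read b, top A: go to p, push BA → (p, ε, BAZ)
All input consumed in state p with stack BAZ.

BAZ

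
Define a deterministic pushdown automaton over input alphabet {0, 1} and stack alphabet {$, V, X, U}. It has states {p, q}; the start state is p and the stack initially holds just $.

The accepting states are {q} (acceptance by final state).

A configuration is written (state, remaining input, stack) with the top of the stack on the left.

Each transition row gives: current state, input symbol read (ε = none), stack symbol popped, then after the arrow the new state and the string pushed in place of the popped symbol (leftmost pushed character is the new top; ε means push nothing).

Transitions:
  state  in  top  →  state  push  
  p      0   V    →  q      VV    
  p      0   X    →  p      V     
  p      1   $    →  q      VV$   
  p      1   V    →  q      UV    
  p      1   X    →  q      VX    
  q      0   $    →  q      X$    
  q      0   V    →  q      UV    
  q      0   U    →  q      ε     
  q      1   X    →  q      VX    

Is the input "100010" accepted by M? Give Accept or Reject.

Reject

(p, 100010, $) ⊢ (q, 00010, VV$) ⊢ (q, 0010, UVV$) ⊢ (q, 010, VV$) ⊢ (q, 10, UVV$)
No transition applies at (q, 10, UVV$); input not fully consumed.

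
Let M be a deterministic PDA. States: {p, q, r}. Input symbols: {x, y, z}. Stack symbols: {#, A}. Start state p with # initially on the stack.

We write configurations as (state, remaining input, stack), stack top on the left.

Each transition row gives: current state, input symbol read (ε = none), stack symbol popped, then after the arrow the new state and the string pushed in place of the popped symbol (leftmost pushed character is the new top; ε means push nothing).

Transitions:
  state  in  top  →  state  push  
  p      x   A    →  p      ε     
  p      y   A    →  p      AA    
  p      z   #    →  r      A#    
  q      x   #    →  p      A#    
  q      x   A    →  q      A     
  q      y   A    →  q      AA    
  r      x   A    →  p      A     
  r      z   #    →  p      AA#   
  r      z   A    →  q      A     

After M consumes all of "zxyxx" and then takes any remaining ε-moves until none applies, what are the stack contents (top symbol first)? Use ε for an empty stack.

(p, zxyxx, #)
  read z, top #: go to r, push A# → (r, xyxx, A#)
  read x, top A: go to p, push A → (p, yxx, A#)
  read y, top A: go to p, push AA → (p, xx, AA#)
  read x, top A: go to p, push ε → (p, x, A#)
  read x, top A: go to p, push ε → (p, ε, #)
All input consumed in state p with stack #.

#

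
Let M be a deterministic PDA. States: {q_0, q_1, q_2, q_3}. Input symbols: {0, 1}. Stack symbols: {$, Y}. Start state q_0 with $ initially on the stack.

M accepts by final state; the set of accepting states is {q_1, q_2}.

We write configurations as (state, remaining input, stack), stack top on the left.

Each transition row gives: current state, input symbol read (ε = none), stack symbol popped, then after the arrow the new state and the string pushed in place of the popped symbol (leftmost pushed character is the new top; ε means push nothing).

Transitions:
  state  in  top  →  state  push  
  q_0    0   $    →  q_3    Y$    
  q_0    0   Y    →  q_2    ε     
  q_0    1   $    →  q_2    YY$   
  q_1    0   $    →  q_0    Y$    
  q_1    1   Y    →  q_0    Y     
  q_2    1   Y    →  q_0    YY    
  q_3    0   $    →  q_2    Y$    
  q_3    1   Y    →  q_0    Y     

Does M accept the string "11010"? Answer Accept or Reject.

Accept

(q_0, 11010, $)
  read 1, top $: go to q_2, push YY$ → (q_2, 1010, YY$)
  read 1, top Y: go to q_0, push YY → (q_0, 010, YYY$)
  read 0, top Y: go to q_2, push ε → (q_2, 10, YY$)
  read 1, top Y: go to q_0, push YY → (q_0, 0, YYY$)
  read 0, top Y: go to q_2, push ε → (q_2, ε, YY$)
All input consumed; state q_2 ∈ F.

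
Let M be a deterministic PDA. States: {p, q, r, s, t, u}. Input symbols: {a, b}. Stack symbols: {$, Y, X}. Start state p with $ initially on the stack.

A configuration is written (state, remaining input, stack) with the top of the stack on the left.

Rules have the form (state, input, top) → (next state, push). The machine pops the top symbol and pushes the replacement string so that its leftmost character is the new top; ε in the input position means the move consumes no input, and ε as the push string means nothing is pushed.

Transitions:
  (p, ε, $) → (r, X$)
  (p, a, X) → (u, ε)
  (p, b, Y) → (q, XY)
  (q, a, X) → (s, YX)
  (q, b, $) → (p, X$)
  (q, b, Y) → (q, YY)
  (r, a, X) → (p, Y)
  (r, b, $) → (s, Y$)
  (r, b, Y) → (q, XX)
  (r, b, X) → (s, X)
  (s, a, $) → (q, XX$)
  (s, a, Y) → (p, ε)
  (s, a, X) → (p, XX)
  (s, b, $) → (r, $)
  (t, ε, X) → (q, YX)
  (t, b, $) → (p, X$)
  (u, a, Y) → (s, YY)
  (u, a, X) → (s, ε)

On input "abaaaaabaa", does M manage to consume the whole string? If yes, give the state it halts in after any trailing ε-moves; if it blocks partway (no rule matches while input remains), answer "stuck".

(p, abaaaaabaa, $)
  ε-move, top $: go to r, push X$ → (r, abaaaaabaa, X$)
  read a, top X: go to p, push Y → (p, baaaaabaa, Y$)
  read b, top Y: go to q, push XY → (q, aaaaabaa, XY$)
  read a, top X: go to s, push YX → (s, aaaabaa, YXY$)
  read a, top Y: go to p, push ε → (p, aaabaa, XY$)
  read a, top X: go to u, push ε → (u, aabaa, Y$)
  read a, top Y: go to s, push YY → (s, abaa, YY$)
  read a, top Y: go to p, push ε → (p, baa, Y$)
  read b, top Y: go to q, push XY → (q, aa, XY$)
  read a, top X: go to s, push YX → (s, a, YXY$)
  read a, top Y: go to p, push ε → (p, ε, XY$)
All input consumed; M is in state p.

p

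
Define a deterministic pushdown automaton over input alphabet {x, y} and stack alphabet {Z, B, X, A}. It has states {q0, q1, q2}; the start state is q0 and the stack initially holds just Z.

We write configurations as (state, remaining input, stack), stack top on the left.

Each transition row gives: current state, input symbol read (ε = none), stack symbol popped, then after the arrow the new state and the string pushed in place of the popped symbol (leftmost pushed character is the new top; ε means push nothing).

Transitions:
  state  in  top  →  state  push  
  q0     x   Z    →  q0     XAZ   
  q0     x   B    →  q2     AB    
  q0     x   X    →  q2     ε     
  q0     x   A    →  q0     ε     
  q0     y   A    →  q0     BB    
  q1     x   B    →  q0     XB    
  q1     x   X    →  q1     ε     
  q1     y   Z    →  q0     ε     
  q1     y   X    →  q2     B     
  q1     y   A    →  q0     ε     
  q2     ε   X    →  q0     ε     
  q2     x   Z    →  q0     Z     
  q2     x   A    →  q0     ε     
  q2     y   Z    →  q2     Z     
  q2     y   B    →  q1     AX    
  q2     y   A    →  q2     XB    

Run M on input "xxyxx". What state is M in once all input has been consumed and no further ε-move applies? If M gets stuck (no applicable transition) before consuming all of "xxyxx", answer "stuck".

q0

(q0, xxyxx, Z) ⊢ (q0, xyxx, XAZ) ⊢ (q2, yxx, AZ) ⊢ (q2, xx, XBZ) ⊢ (q0, xx, BZ) ⊢ (q2, x, ABZ) ⊢ (q0, ε, BZ)
All input consumed; M is in state q0.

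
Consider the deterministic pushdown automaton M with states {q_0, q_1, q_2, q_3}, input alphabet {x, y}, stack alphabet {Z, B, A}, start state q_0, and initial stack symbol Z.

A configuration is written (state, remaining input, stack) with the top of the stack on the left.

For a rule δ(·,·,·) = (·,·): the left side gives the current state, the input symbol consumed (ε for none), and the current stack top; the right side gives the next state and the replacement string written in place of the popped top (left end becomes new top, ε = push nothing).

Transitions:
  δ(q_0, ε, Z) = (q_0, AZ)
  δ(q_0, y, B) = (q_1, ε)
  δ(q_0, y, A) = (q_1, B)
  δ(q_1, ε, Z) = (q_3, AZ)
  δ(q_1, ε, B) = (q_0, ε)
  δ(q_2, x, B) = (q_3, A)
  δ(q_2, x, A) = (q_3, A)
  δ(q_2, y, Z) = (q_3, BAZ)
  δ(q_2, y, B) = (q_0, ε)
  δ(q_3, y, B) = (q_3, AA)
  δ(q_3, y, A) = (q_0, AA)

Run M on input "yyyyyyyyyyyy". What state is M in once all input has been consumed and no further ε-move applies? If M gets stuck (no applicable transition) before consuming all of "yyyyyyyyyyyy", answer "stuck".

(q_0, yyyyyyyyyyyy, Z) ⊢ (q_0, yyyyyyyyyyyy, AZ) ⊢ (q_1, yyyyyyyyyyy, BZ) ⊢ (q_0, yyyyyyyyyyy, Z) ⊢ (q_0, yyyyyyyyyyy, AZ) ⊢ (q_1, yyyyyyyyyy, BZ) ⊢ (q_0, yyyyyyyyyy, Z) ⊢ (q_0, yyyyyyyyyy, AZ) ⊢ (q_1, yyyyyyyyy, BZ) ⊢ (q_0, yyyyyyyyy, Z) ⊢ (q_0, yyyyyyyyy, AZ) ⊢ (q_1, yyyyyyyy, BZ) ⊢ (q_0, yyyyyyyy, Z) ⊢ (q_0, yyyyyyyy, AZ) ⊢ (q_1, yyyyyyy, BZ) ⊢ (q_0, yyyyyyy, Z) ⊢ (q_0, yyyyyyy, AZ) ⊢ (q_1, yyyyyy, BZ) ⊢ (q_0, yyyyyy, Z) ⊢ (q_0, yyyyyy, AZ) ⊢ (q_1, yyyyy, BZ) ⊢ (q_0, yyyyy, Z) ⊢ (q_0, yyyyy, AZ) ⊢ (q_1, yyyy, BZ) ⊢ (q_0, yyyy, Z) ⊢ (q_0, yyyy, AZ) ⊢ (q_1, yyy, BZ) ⊢ (q_0, yyy, Z) ⊢ (q_0, yyy, AZ) ⊢ (q_1, yy, BZ) ⊢ (q_0, yy, Z) ⊢ (q_0, yy, AZ) ⊢ (q_1, y, BZ) ⊢ (q_0, y, Z) ⊢ (q_0, y, AZ) ⊢ (q_1, ε, BZ) ⊢ (q_0, ε, Z) ⊢ (q_0, ε, AZ)
All input consumed; M is in state q_0.

q_0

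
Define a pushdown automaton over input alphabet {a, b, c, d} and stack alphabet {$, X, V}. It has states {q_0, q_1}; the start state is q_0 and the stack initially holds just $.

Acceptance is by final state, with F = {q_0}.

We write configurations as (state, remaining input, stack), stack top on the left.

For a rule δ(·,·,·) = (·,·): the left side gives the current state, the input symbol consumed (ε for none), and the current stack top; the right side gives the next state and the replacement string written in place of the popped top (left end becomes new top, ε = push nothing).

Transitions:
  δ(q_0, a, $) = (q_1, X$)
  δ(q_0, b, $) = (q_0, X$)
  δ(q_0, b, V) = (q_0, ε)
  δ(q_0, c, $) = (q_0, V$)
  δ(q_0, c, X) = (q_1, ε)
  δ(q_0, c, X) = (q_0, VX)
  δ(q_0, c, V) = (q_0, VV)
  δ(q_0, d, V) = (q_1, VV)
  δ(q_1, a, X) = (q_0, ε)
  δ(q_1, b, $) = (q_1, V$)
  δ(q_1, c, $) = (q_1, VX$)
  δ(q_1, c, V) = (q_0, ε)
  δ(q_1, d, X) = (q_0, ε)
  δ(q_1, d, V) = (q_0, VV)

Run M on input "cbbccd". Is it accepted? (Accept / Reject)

One accepting computation: (q_0, cbbccd, $) ⊢ (q_0, bbccd, V$) ⊢ (q_0, bccd, $) ⊢ (q_0, ccd, X$) ⊢ (q_1, cd, $) ⊢ (q_1, d, VX$) ⊢ (q_0, ε, VVX$)
All input consumed and state q_0 ∈ F.

Accept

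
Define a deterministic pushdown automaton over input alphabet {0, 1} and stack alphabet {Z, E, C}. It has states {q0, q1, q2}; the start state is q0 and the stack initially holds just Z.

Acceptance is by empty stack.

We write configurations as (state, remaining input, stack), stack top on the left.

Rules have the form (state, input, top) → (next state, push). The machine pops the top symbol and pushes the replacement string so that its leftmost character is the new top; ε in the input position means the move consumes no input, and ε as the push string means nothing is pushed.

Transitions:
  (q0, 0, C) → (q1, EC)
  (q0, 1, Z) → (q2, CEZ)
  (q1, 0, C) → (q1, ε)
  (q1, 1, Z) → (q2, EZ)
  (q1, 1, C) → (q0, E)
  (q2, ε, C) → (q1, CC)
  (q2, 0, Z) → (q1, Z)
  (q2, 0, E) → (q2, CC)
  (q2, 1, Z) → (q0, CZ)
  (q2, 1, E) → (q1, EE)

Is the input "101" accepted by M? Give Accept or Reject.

(q0, 101, Z)
  read 1, top Z: go to q2, push CEZ → (q2, 01, CEZ)
  ε-move, top C: go to q1, push CC → (q1, 01, CCEZ)
  read 0, top C: go to q1, push ε → (q1, 1, CEZ)
  read 1, top C: go to q0, push E → (q0, ε, EEZ)
All input consumed; stack is EEZ, not empty, and no further ε-move applies.

Reject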